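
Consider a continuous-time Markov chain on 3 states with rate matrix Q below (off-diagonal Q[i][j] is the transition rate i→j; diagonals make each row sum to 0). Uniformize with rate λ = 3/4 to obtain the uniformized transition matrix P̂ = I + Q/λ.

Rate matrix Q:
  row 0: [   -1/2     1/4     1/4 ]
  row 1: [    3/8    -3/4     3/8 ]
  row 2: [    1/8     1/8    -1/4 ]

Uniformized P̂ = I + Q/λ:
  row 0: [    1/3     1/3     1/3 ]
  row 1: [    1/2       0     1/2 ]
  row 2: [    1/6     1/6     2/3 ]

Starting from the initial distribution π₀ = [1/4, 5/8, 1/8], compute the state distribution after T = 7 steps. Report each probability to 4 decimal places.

t=0: π = [0.2500, 0.6250, 0.1250]
t=1: π = [0.4167, 0.1042, 0.4792]
t=2: π = [0.2708, 0.2188, 0.5104]
t=3: π = [0.2847, 0.1753, 0.5399]
t=4: π = [0.2726, 0.1849, 0.5425]
t=5: π = [0.2737, 0.1813, 0.5450]
t=6: π = [0.2727, 0.1821, 0.5452]
t=7: π = [0.2728, 0.1818, 0.5454]

π = [0.2728, 0.1818, 0.5454]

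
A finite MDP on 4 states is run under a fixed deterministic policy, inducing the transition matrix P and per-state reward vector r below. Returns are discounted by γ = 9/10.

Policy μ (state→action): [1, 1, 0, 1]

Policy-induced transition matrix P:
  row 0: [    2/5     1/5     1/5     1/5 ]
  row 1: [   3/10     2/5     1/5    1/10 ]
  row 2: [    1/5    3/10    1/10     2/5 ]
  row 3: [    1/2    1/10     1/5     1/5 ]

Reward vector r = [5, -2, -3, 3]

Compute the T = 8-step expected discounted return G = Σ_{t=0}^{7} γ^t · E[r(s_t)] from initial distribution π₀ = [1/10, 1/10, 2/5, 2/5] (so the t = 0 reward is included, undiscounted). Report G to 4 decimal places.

t=0: π = [0.1000, 0.1000, 0.4000, 0.4000], E[r] = 0.3000, γ^t·E[r] = 0.300000, running G = 0.300000
t=1: π = [0.3500, 0.2200, 0.1600, 0.2700], E[r] = 1.6400, γ^t·E[r] = 1.476000, running G = 1.776000
t=2: π = [0.3730, 0.2330, 0.1840, 0.2100], E[r] = 1.4770, γ^t·E[r] = 1.196370, running G = 2.972370
t=3: π = [0.3609, 0.2440, 0.1816, 0.2135], E[r] = 1.4122, γ^t·E[r] = 1.029494, running G = 4.001864
t=4: π = [0.3606, 0.2456, 0.1818, 0.2119], E[r] = 1.4022, γ^t·E[r] = 0.919964, running G = 4.921828
t=5: π = [0.3603, 0.2461, 0.1818, 0.2118], E[r] = 1.3991, γ^t·E[r] = 0.826131, running G = 5.747958
t=6: π = [0.3602, 0.2462, 0.1818, 0.2118], E[r] = 1.3984, γ^t·E[r] = 0.743158, running G = 6.491117
t=7: π = [0.3602, 0.2463, 0.1818, 0.2117], E[r] = 1.3982, γ^t·E[r] = 0.668761, running G = 7.159877

G = 7.1599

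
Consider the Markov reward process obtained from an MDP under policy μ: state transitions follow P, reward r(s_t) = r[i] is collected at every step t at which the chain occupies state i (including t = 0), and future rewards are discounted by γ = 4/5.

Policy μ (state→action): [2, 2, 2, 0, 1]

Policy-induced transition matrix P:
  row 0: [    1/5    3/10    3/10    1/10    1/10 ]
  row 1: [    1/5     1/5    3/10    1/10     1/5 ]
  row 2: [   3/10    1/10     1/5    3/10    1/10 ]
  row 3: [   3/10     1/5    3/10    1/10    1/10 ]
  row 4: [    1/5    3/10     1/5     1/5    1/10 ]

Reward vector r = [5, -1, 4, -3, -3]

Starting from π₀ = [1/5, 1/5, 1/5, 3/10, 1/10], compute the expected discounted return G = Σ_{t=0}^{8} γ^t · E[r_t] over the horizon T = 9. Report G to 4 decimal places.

t=0: π = [0.2000, 0.2000, 0.2000, 0.3000, 0.1000], E[r] = 0.4000, γ^t·E[r] = 0.400000, running G = 0.400000
t=1: π = [0.2500, 0.2100, 0.2700, 0.1500, 0.1200], E[r] = 1.3100, γ^t·E[r] = 1.048000, running G = 1.448000
t=2: π = [0.2420, 0.2100, 0.2610, 0.1660, 0.1210], E[r] = 1.1830, γ^t·E[r] = 0.757120, running G = 2.205120
t=3: π = [0.2427, 0.2102, 0.2618, 0.1643, 0.1210], E[r] = 1.1946, γ^t·E[r] = 0.611635, running G = 2.816755
t=4: π = [0.2426, 0.2102, 0.2617, 0.1645, 0.1210], E[r] = 1.1933, γ^t·E[r] = 0.488776, running G = 3.305531
t=5: π = [0.2426, 0.2102, 0.2617, 0.1644, 0.1210], E[r] = 1.1934, γ^t·E[r] = 0.391056, running G = 3.696587
t=6: π = [0.2426, 0.2102, 0.2617, 0.1644, 0.1210], E[r] = 1.1934, γ^t·E[r] = 0.312842, running G = 4.009429
t=7: π = [0.2426, 0.2102, 0.2617, 0.1644, 0.1210], E[r] = 1.1934, γ^t·E[r] = 0.250274, running G = 4.259703
t=8: π = [0.2426, 0.2102, 0.2617, 0.1644, 0.1210], E[r] = 1.1934, γ^t·E[r] = 0.200219, running G = 4.459922

G = 4.4599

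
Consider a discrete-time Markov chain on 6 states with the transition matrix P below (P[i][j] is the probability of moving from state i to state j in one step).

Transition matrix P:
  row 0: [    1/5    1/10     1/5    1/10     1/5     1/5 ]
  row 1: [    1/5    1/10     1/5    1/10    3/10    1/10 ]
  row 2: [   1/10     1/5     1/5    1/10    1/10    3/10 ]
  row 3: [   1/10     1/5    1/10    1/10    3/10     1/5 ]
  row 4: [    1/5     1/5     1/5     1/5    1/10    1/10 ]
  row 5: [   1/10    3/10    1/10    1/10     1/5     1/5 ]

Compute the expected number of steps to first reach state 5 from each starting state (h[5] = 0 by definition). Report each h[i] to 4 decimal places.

First-step conditioning: h[5] = 0; for i ≠ 5, h[i] = 1 + Σ_k P[i][k]·h[k].
  h[0] = 1 + 1/5·h[0] + 1/10·h[1] + 1/5·h[2] + 1/10·h[3] + 1/5·h[4]
  h[1] = 1 + 1/5·h[0] + 1/10·h[1] + 1/5·h[2] + 1/10·h[3] + 3/10·h[4]
  h[2] = 1 + 1/10·h[0] + 1/5·h[1] + 1/5·h[2] + 1/10·h[3] + 1/10·h[4]
  h[3] = 1 + 1/10·h[0] + 1/5·h[1] + 1/10·h[2] + 1/10·h[3] + 3/10·h[4]
  h[4] = 1 + 1/5·h[0] + 1/5·h[1] + 1/5·h[2] + 1/5·h[3] + 1/10·h[4]
Solving the 5×5 linear system over states ≠ 5 gives exactly h = [53905/9969, 59855/9969, 48550/9969, 55595/9969, 59500/9969, 0] (h[5] = 0 is the target).

h = [5.4073, 6.0041, 4.8701, 5.5768, 5.9685, 0.0000]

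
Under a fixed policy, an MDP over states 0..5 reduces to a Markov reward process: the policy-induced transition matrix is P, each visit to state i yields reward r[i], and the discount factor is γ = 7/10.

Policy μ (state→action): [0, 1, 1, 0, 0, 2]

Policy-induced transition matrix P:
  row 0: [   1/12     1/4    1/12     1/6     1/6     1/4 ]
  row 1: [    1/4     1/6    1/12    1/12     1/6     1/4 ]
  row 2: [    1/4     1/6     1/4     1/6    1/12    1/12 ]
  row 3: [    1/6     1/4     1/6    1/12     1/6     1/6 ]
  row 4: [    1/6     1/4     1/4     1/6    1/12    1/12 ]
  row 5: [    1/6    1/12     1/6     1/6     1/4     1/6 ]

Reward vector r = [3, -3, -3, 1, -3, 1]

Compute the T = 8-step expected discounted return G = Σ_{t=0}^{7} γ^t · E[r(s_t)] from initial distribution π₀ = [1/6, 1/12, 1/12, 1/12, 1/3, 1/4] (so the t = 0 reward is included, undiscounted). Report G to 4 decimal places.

G = -2.1772

t=0: π = [0.1667, 0.0833, 0.0833, 0.0833, 0.3333, 0.2500], E[r] = -0.6667, γ^t·E[r] = -0.666667, running G = -0.666667
t=1: π = [0.1667, 0.1944, 0.1806, 0.1528, 0.1528, 0.1528], E[r] = -0.7778, γ^t·E[r] = -0.544444, running G = -1.211111
t=2: π = [0.1840, 0.1933, 0.1644, 0.1377, 0.1516, 0.1690], E[r] = -0.6690, γ^t·E[r] = -0.327801, running G = -1.538912
t=3: π = [0.1811, 0.1920, 0.1616, 0.1391, 0.1544, 0.1718], E[r] = -0.6698, γ^t·E[r] = -0.229725, running G = -1.768637
t=4: π = [0.1810, 0.1919, 0.1619, 0.1391, 0.1547, 0.1714], E[r] = -0.6717, γ^t·E[r] = -0.161286, running G = -1.929924
t=5: π = [0.1811, 0.1919, 0.1620, 0.1391, 0.1546, 0.1714], E[r] = -0.6718, γ^t·E[r] = -0.112911, running G = -2.042835
t=6: π = [0.1811, 0.1919, 0.1620, 0.1391, 0.1546, 0.1714], E[r] = -0.6718, γ^t·E[r] = -0.079032, running G = -2.121867
t=7: π = [0.1811, 0.1919, 0.1620, 0.1391, 0.1546, 0.1714], E[r] = -0.6718, γ^t·E[r] = -0.055322, running G = -2.177190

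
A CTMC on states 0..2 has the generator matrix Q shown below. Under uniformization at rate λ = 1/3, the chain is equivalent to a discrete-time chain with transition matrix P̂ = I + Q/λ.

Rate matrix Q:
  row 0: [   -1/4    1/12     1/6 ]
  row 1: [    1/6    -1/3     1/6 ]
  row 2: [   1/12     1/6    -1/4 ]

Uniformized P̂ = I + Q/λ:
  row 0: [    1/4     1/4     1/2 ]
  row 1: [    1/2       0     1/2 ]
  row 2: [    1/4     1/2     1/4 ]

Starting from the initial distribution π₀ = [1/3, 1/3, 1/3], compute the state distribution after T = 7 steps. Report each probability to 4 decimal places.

π = [0.3200, 0.2800, 0.4000]

t=0: π = [0.3333, 0.3333, 0.3333]
t=1: π = [0.3333, 0.2500, 0.4167]
t=2: π = [0.3125, 0.2917, 0.3958]
t=3: π = [0.3229, 0.2760, 0.4010]
t=4: π = [0.3190, 0.2813, 0.3997]
t=5: π = [0.3203, 0.2796, 0.4001]
t=6: π = [0.3199, 0.2801, 0.4000]
t=7: π = [0.3200, 0.2800, 0.4000]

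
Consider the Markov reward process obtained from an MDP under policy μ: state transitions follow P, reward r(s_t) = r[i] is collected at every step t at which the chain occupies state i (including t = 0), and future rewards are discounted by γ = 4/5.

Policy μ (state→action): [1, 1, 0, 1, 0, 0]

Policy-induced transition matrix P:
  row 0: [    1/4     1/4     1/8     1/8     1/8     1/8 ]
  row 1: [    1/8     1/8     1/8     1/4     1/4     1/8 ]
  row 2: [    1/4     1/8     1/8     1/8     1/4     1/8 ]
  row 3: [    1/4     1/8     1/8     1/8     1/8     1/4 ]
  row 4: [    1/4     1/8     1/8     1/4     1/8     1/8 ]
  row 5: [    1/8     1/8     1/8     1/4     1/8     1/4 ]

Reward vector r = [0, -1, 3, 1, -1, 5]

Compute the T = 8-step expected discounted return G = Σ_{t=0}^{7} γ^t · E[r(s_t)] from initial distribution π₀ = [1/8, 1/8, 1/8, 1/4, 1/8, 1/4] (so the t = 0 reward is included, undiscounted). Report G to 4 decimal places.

t=0: π = [0.1250, 0.1250, 0.1250, 0.2500, 0.1250, 0.2500], E[r] = 1.6250, γ^t·E[r] = 1.625000, running G = 1.625000
t=1: π = [0.2031, 0.1406, 0.1250, 0.1875, 0.1563, 0.1875], E[r] = 1.2031, γ^t·E[r] = 0.962500, running G = 2.587500
t=2: π = [0.2090, 0.1504, 0.1250, 0.1855, 0.1582, 0.1719], E[r] = 1.1113, γ^t·E[r] = 0.711250, running G = 3.298750
t=3: π = [0.2097, 0.1511, 0.1250, 0.1851, 0.1594, 0.1697], E[r] = 1.0979, γ^t·E[r] = 0.562125, running G = 3.860875
t=4: π = [0.2099, 0.1512, 0.1250, 0.1850, 0.1595, 0.1693], E[r] = 1.0960, γ^t·E[r] = 0.448925, running G = 4.309800
t=5: π = [0.2099, 0.1512, 0.1250, 0.1850, 0.1595, 0.1693], E[r] = 1.0957, γ^t·E[r] = 0.359048, running G = 4.668848
t=6: π = [0.2099, 0.1512, 0.1250, 0.1850, 0.1595, 0.1693], E[r] = 1.0957, γ^t·E[r] = 0.287225, running G = 4.956073
t=7: π = [0.2099, 0.1512, 0.1250, 0.1850, 0.1595, 0.1693], E[r] = 1.0957, γ^t·E[r] = 0.229779, running G = 5.185851

G = 5.1859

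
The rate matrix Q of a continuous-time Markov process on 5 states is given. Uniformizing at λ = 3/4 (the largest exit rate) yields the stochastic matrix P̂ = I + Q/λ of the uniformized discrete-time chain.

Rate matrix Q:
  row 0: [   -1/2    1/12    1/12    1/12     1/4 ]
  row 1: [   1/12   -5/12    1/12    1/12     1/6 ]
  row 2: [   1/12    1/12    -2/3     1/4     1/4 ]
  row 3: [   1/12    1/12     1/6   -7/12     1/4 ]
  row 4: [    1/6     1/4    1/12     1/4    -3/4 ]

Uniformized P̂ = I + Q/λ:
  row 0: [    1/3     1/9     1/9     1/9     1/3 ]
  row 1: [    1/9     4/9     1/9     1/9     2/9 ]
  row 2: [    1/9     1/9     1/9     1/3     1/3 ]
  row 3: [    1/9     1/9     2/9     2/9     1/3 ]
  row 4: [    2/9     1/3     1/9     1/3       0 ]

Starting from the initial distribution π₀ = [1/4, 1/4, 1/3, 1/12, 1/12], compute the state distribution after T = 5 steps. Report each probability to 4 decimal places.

π = [0.1756, 0.2430, 0.1352, 0.2160, 0.2301]

t=0: π = [0.2500, 0.2500, 0.3333, 0.0833, 0.0833]
t=1: π = [0.1759, 0.2130, 0.1204, 0.2130, 0.2778]
t=2: π = [0.1811, 0.2438, 0.1348, 0.2233, 0.2171]
t=3: π = [0.1755, 0.2406, 0.1359, 0.2141, 0.2339]
t=4: π = [0.1761, 0.2433, 0.1349, 0.2171, 0.2286]
t=5: π = [0.1756, 0.2430, 0.1352, 0.2160, 0.2301]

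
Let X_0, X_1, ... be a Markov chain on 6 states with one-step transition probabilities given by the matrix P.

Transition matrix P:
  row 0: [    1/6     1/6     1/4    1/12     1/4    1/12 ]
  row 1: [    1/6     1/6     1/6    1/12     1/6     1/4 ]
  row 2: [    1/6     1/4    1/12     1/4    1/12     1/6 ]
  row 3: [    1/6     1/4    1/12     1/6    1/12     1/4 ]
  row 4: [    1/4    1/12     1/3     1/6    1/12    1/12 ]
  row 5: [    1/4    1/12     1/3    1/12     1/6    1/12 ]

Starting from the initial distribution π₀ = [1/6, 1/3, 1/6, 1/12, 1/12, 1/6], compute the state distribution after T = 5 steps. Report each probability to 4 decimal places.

π = [0.1912, 0.1708, 0.2030, 0.1407, 0.1421, 0.1522]

t=0: π = [0.1667, 0.3333, 0.1667, 0.0833, 0.0833, 0.1667]
t=1: π = [0.1875, 0.1667, 0.2014, 0.1250, 0.1528, 0.1667]
t=2: π = [0.1933, 0.1672, 0.2083, 0.1400, 0.1424, 0.1487]
t=3: π = [0.1909, 0.1714, 0.2023, 0.1416, 0.1419, 0.1519]
t=4: π = [0.1911, 0.1708, 0.2029, 0.1407, 0.1421, 0.1524]
t=5: π = [0.1912, 0.1708, 0.2030, 0.1407, 0.1421, 0.1522]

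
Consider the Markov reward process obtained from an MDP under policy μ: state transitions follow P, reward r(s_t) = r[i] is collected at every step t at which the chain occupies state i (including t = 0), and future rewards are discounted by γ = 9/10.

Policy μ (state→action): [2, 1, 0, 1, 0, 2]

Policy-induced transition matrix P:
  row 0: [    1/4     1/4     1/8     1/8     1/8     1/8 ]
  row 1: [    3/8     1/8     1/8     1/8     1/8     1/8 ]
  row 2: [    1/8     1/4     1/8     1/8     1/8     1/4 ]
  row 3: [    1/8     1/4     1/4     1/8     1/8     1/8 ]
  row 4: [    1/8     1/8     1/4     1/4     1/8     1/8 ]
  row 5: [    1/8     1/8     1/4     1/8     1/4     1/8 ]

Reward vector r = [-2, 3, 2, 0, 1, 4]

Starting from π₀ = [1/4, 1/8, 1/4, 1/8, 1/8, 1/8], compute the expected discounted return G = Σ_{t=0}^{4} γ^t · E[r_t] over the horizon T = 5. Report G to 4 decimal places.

G = 4.9810

t=0: π = [0.2500, 0.1250, 0.2500, 0.1250, 0.1250, 0.1250], E[r] = 1.0000, γ^t·E[r] = 1.000000, running G = 1.000000
t=1: π = [0.1875, 0.2031, 0.1719, 0.1406, 0.1406, 0.1563], E[r] = 1.3438, γ^t·E[r] = 1.209375, running G = 2.209375
t=2: π = [0.1992, 0.1875, 0.1797, 0.1426, 0.1445, 0.1465], E[r] = 1.2539, γ^t·E[r] = 1.015664, running G = 3.225039
t=3: π = [0.1968, 0.1902, 0.1792, 0.1431, 0.1433, 0.1475], E[r] = 1.2686, γ^t·E[r] = 0.924776, running G = 4.149815
t=4: π = [0.1971, 0.1899, 0.1792, 0.1429, 0.1434, 0.1474], E[r] = 1.2668, γ^t·E[r] = 0.831177, running G = 4.980993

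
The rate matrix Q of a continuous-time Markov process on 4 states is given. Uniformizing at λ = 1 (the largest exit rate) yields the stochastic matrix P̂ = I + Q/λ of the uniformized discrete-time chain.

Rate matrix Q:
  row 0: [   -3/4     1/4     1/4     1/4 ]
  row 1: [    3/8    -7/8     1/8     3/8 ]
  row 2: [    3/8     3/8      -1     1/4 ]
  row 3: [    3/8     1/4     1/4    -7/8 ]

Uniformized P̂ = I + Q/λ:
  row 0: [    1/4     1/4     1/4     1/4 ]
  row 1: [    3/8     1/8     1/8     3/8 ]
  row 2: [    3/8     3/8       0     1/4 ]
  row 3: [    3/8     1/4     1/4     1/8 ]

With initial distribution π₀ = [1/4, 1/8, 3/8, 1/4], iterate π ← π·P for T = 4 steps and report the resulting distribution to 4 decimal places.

t=0: π = [0.2500, 0.1250, 0.3750, 0.2500]
t=1: π = [0.3438, 0.2813, 0.1406, 0.2344]
t=2: π = [0.3320, 0.2324, 0.1797, 0.2559]
t=3: π = [0.3335, 0.2434, 0.1760, 0.2471]
t=4: π = [0.3333, 0.2416, 0.1756, 0.2495]

π = [0.3333, 0.2416, 0.1756, 0.2495]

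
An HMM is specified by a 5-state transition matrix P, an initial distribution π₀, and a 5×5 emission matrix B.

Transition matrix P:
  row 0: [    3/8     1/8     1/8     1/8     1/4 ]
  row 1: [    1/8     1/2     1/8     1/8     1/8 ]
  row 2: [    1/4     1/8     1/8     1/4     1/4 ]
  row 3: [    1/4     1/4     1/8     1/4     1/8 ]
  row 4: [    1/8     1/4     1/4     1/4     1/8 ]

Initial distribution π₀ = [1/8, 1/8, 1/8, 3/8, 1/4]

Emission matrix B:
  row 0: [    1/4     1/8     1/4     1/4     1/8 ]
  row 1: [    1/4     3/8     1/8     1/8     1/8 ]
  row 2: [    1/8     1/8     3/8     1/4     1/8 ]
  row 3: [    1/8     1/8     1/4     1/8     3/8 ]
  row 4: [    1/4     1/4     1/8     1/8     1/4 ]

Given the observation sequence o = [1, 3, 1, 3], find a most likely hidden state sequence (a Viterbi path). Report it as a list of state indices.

path = [1, 1, 1, 1]

t=0: δ = [1.562e-02, 4.688e-02, 1.562e-02, 4.688e-02, 6.250e-02]  (obs o_0=1)
t=1: δ = [2.930e-03, 2.930e-03, 3.906e-03, 1.953e-03, 9.766e-04]  ψ = [3, 1, 4, 4, 4]  (obs o_1=3)
t=2: δ = [1.373e-04, 5.493e-04, 6.104e-05, 1.221e-04, 2.441e-04]  ψ = [0, 1, 2, 2, 2]  (obs o_2=1)
t=3: δ = [1.717e-05, 3.433e-05, 1.717e-05, 8.583e-06, 8.583e-06]  ψ = [1, 1, 1, 1, 1]  (obs o_3=3)
backtrack: best end state = 1; path = [1, 1, 1, 1]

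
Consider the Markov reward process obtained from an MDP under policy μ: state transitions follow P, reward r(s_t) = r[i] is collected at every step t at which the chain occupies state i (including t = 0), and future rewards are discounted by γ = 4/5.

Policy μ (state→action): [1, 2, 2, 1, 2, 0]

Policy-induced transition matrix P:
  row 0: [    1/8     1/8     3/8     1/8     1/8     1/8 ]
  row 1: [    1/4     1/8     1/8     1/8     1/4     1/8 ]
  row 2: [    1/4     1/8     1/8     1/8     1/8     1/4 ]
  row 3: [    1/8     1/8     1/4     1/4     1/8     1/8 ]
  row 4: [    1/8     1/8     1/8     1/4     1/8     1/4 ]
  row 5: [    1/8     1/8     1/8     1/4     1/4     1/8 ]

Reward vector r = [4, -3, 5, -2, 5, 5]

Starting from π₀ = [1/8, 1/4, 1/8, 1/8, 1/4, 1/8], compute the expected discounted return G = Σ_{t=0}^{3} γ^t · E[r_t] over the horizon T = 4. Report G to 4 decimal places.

G = 6.8934

t=0: π = [0.1250, 0.2500, 0.1250, 0.1250, 0.2500, 0.1250], E[r] = 2.0000, γ^t·E[r] = 2.000000, running G = 2.000000
t=1: π = [0.1719, 0.1250, 0.1719, 0.1875, 0.1719, 0.1719], E[r] = 2.5156, γ^t·E[r] = 2.012500, running G = 4.012500
t=2: π = [0.1621, 0.1250, 0.1914, 0.1914, 0.1621, 0.1680], E[r] = 2.4980, γ^t·E[r] = 1.598750, running G = 5.611250
t=3: π = [0.1646, 0.1250, 0.1895, 0.1902, 0.1616, 0.1692], E[r] = 2.5042, γ^t·E[r] = 1.282125, running G = 6.893375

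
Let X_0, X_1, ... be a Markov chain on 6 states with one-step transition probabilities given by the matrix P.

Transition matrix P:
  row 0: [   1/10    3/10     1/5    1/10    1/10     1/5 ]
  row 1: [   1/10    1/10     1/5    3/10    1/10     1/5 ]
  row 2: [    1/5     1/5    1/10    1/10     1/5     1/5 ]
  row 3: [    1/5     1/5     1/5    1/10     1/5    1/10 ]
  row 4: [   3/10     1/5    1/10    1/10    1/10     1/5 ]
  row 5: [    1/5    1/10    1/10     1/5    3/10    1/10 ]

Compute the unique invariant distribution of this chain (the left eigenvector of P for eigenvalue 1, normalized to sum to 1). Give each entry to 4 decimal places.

π = [0.1801, 0.1829, 0.1516, 0.1534, 0.1641, 0.1679]

Balance equations π_j = Σ_i π_i·P[i][j]:
  π_0 = 1/10·π_0 + 1/10·π_1 + 1/5·π_2 + 1/5·π_3 + 3/10·π_4 + 1/5·π_5
  π_1 = 3/10·π_0 + 1/10·π_1 + 1/5·π_2 + 1/5·π_3 + 1/5·π_4 + 1/10·π_5
  π_2 = 1/5·π_0 + 1/5·π_1 + 1/10·π_2 + 1/5·π_3 + 1/10·π_4 + 1/10·π_5
  π_3 = 1/10·π_0 + 3/10·π_1 + 1/10·π_2 + 1/10·π_3 + 1/10·π_4 + 1/5·π_5
  π_4 = 1/10·π_0 + 1/10·π_1 + 1/5·π_2 + 1/5·π_3 + 1/10·π_4 + 3/10·π_5
  normalize: π_0 + π_1 + π_2 + π_3 + π_4 + π_5 = 1
Solving the linear system gives exactly π = [1175/6524, 27449/150052, 11377/75026, 11507/75026, 6155/37513, 12595/75026].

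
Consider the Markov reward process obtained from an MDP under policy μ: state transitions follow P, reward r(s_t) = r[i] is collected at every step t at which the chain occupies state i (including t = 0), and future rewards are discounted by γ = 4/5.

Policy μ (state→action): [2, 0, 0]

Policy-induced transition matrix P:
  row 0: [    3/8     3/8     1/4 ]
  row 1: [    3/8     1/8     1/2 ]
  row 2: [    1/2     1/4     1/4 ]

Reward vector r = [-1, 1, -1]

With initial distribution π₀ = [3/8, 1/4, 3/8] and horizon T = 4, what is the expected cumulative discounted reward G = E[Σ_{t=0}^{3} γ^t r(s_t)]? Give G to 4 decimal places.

t=0: π = [0.3750, 0.2500, 0.3750], E[r] = -0.5000, γ^t·E[r] = -0.500000, running G = -0.500000
t=1: π = [0.4219, 0.2656, 0.3125], E[r] = -0.4688, γ^t·E[r] = -0.375000, running G = -0.875000
t=2: π = [0.4141, 0.2695, 0.3164], E[r] = -0.4609, γ^t·E[r] = -0.295000, running G = -1.170000
t=3: π = [0.4146, 0.2681, 0.3174], E[r] = -0.4639, γ^t·E[r] = -0.237500, running G = -1.407500

G = -1.4075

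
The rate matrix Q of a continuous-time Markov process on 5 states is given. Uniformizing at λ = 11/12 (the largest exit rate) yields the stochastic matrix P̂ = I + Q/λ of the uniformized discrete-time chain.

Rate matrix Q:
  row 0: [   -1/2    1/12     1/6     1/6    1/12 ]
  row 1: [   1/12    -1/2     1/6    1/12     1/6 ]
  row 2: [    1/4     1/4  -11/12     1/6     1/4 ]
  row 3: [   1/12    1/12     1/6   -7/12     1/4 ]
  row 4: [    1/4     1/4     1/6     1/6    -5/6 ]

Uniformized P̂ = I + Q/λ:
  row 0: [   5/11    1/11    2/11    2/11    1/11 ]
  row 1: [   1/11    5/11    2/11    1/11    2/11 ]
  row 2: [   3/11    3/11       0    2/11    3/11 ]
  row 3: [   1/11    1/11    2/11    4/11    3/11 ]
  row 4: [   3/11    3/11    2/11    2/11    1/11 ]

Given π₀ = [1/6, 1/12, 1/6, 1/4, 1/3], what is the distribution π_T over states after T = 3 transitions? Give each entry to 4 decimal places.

π = [0.2379, 0.2339, 0.1538, 0.1980, 0.1764]

t=0: π = [0.1667, 0.0833, 0.1667, 0.2500, 0.3333]
t=1: π = [0.2424, 0.2121, 0.1515, 0.2197, 0.1742]
t=2: π = [0.2383, 0.2273, 0.1543, 0.2025, 0.1777]
t=3: π = [0.2379, 0.2339, 0.1538, 0.1980, 0.1764]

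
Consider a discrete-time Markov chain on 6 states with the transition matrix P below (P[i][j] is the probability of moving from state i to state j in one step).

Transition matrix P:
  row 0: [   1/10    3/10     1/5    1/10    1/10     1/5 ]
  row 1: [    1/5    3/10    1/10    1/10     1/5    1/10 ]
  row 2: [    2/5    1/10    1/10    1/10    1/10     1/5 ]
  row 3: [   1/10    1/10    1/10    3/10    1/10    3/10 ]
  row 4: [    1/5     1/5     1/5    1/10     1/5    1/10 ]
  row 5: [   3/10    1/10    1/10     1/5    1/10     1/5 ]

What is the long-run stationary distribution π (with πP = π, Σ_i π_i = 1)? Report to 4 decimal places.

π = [0.2093, 0.1939, 0.1342, 0.1478, 0.1327, 0.1821]

Balance equations π_j = Σ_i π_i·P[i][j]:
  π_0 = 1/10·π_0 + 1/5·π_1 + 2/5·π_2 + 1/10·π_3 + 1/5·π_4 + 3/10·π_5
  π_1 = 3/10·π_0 + 3/10·π_1 + 1/10·π_2 + 1/10·π_3 + 1/5·π_4 + 1/10·π_5
  π_2 = 1/5·π_0 + 1/10·π_1 + 1/10·π_2 + 1/10·π_3 + 1/5·π_4 + 1/10·π_5
  π_3 = 1/10·π_0 + 1/10·π_1 + 1/10·π_2 + 3/10·π_3 + 1/10·π_4 + 1/5·π_5
  π_4 = 1/10·π_0 + 1/5·π_1 + 1/10·π_2 + 1/10·π_3 + 1/5·π_4 + 1/10·π_5
  normalize: π_0 + π_1 + π_2 + π_3 + π_4 + π_5 = 1
Solving the linear system gives exactly π = [15880/75857, 14710/75857, 10180/75857, 11209/75857, 10063/75857, 13815/75857].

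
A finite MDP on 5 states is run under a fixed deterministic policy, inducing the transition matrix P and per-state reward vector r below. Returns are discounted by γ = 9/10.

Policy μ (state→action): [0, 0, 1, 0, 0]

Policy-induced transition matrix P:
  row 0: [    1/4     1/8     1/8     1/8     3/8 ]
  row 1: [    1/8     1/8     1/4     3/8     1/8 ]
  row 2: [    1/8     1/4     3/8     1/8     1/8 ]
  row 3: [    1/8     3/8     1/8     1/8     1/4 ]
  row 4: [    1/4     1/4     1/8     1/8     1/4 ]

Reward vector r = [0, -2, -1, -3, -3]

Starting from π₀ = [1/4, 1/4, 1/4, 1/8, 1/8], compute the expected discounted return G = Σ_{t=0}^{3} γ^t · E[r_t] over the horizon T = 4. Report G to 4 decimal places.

t=0: π = [0.2500, 0.2500, 0.2500, 0.1250, 0.1250], E[r] = -1.5000, γ^t·E[r] = -1.500000, running G = -1.500000
t=1: π = [0.1719, 0.2031, 0.2188, 0.1875, 0.2188], E[r] = -1.8438, γ^t·E[r] = -1.659375, running G = -3.159375
t=2: π = [0.1738, 0.2266, 0.2051, 0.1758, 0.2188], E[r] = -1.8418, γ^t·E[r] = -1.491855, running G = -4.651230
t=3: π = [0.1741, 0.2219, 0.2046, 0.1816, 0.2178], E[r] = -1.8467, γ^t·E[r] = -1.346229, running G = -5.997460

G = -5.9975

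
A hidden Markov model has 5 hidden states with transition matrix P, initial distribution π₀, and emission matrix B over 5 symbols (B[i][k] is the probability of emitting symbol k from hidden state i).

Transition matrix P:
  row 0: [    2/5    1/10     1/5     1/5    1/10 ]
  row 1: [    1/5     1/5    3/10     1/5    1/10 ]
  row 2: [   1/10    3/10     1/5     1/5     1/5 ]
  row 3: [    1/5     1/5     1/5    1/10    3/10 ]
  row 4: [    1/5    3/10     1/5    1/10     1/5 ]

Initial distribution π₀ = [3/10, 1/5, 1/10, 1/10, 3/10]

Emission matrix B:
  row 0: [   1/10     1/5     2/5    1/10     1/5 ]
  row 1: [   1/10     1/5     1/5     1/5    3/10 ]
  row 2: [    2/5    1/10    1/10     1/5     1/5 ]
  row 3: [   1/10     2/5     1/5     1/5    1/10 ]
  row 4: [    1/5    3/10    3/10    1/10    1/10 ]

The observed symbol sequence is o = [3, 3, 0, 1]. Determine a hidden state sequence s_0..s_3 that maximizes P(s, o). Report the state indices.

path = [4, 1, 2, 3]

t=0: δ = [3.000e-02, 4.000e-02, 2.000e-02, 2.000e-02, 3.000e-02]  (obs o_0=3)
t=1: δ = [1.200e-03, 1.800e-03, 2.400e-03, 1.600e-03, 6.000e-04]  ψ = [0, 4, 1, 1, 3]  (obs o_1=3)
t=2: δ = [4.800e-05, 7.200e-05, 2.160e-04, 4.800e-05, 9.600e-05]  ψ = [0, 2, 1, 2, 2]  (obs o_2=0)
t=3: δ = [4.320e-06, 1.296e-05, 4.320e-06, 1.728e-05, 1.296e-05]  ψ = [2, 2, 2, 2, 2]  (obs o_3=1)
backtrack: best end state = 3; path = [4, 1, 2, 3]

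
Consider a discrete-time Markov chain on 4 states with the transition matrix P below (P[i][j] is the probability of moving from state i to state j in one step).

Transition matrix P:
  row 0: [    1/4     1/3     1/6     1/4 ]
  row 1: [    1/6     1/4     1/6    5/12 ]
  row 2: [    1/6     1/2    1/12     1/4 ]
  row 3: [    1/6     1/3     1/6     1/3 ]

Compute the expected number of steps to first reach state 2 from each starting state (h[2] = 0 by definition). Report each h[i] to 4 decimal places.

First-step conditioning: h[2] = 0; for i ≠ 2, h[i] = 1 + Σ_k P[i][k]·h[k].
  h[0] = 1 + 1/4·h[0] + 1/3·h[1] + 1/4·h[3]
  h[1] = 1 + 1/6·h[0] + 1/4·h[1] + 5/12·h[3]
  h[3] = 1 + 1/6·h[0] + 1/3·h[1] + 1/3·h[3]
Solving the 3×3 linear system over states ≠ 2 gives exactly h = [6, 6, 0, 6] (h[2] = 0 is the target).

h = [6.0000, 6.0000, 0.0000, 6.0000]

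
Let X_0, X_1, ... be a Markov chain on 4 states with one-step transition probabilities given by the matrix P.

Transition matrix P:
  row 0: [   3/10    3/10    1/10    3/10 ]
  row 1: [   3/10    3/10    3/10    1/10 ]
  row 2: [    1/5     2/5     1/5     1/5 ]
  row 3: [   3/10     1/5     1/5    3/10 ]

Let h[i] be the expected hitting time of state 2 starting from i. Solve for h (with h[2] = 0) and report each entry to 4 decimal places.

h = [5.5682, 4.5455, 0.0000, 5.1136]

First-step conditioning: h[2] = 0; for i ≠ 2, h[i] = 1 + Σ_k P[i][k]·h[k].
  h[0] = 1 + 3/10·h[0] + 3/10·h[1] + 3/10·h[3]
  h[1] = 1 + 3/10·h[0] + 3/10·h[1] + 1/10·h[3]
  h[3] = 1 + 3/10·h[0] + 1/5·h[1] + 3/10·h[3]
Solving the 3×3 linear system over states ≠ 2 gives exactly h = [245/44, 50/11, 0, 225/44] (h[2] = 0 is the target).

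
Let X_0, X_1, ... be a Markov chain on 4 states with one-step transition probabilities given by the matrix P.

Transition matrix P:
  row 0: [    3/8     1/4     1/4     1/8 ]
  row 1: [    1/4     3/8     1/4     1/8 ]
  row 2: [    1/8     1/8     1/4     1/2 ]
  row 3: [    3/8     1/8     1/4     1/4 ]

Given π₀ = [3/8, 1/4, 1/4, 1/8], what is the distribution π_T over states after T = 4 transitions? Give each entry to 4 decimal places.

π = [0.2856, 0.2144, 0.2500, 0.2500]

t=0: π = [0.3750, 0.2500, 0.2500, 0.1250]
t=1: π = [0.2813, 0.2344, 0.2500, 0.2344]
t=2: π = [0.2832, 0.2188, 0.2500, 0.2480]
t=3: π = [0.2852, 0.2151, 0.2500, 0.2498]
t=4: π = [0.2856, 0.2144, 0.2500, 0.2500]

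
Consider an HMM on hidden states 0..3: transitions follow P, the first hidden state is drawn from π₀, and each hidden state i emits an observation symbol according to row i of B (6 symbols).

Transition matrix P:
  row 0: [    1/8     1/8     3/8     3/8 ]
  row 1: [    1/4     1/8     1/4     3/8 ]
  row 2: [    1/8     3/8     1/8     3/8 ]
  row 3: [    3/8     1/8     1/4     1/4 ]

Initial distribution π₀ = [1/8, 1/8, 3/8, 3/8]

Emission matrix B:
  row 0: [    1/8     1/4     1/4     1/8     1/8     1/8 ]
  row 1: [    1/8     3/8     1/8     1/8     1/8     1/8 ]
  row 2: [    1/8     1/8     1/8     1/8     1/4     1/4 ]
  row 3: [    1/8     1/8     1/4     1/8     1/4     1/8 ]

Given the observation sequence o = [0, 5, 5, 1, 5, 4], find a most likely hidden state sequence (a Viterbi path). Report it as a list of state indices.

path = [3, 0, 2, 1, 2, 3]

t=0: δ = [1.562e-02, 1.562e-02, 4.688e-02, 4.688e-02]  (obs o_0=0)
t=1: δ = [2.197e-03, 2.197e-03, 2.930e-03, 2.197e-03]  ψ = [3, 2, 3, 2]  (obs o_1=5)
t=2: δ = [1.030e-04, 1.373e-04, 2.060e-04, 1.373e-04]  ψ = [3, 2, 0, 2]  (obs o_2=5)
t=3: δ = [1.287e-05, 2.897e-05, 4.828e-06, 9.656e-06]  ψ = [3, 2, 0, 2]  (obs o_3=1)
t=4: δ = [9.052e-07, 4.526e-07, 1.810e-06, 1.358e-06]  ψ = [1, 1, 1, 1]  (obs o_4=5)
t=5: δ = [6.365e-08, 8.487e-08, 8.487e-08, 1.697e-07]  ψ = [3, 2, 0, 2]  (obs o_5=4)
backtrack: best end state = 3; path = [3, 0, 2, 1, 2, 3]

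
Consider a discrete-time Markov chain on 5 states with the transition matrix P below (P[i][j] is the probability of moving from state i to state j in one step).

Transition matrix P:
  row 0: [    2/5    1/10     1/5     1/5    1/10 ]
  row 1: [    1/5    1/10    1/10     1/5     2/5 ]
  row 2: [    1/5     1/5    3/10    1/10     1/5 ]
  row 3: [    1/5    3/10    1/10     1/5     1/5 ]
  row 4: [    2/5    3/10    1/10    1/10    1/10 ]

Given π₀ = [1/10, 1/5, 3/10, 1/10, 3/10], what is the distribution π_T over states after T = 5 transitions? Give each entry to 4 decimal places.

π = [0.2972, 0.1870, 0.1622, 0.1649, 0.1887]

t=0: π = [0.1000, 0.2000, 0.3000, 0.1000, 0.3000]
t=1: π = [0.2800, 0.2100, 0.1700, 0.1400, 0.2000]
t=2: π = [0.2960, 0.1850, 0.1620, 0.1630, 0.1940]
t=3: π = [0.2980, 0.1876, 0.1620, 0.1644, 0.1880]
t=4: π = [0.2972, 0.1867, 0.1622, 0.1650, 0.1889]
t=5: π = [0.2972, 0.1870, 0.1622, 0.1649, 0.1887]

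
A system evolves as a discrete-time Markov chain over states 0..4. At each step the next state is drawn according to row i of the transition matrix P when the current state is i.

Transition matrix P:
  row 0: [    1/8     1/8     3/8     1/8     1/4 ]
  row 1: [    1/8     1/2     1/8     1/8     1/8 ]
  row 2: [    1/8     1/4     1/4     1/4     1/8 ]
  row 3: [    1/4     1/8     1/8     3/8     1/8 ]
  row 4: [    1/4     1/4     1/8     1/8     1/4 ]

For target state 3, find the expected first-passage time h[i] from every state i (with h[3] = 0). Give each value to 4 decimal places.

First-step conditioning: h[3] = 0; for i ≠ 3, h[i] = 1 + Σ_k P[i][k]·h[k].
  h[0] = 1 + 1/8·h[0] + 1/8·h[1] + 3/8·h[2] + 1/4·h[4]
  h[1] = 1 + 1/8·h[0] + 1/2·h[1] + 1/8·h[2] + 1/8·h[4]
  h[2] = 1 + 1/8·h[0] + 1/4·h[1] + 1/4·h[2] + 1/8·h[4]
  h[4] = 1 + 1/4·h[0] + 1/4·h[1] + 1/8·h[2] + 1/4·h[4]
Solving the 4×4 linear system over states ≠ 3 gives exactly h = [371/57, 385/57, 110/19, 0, 383/57] (h[3] = 0 is the target).

h = [6.5088, 6.7544, 5.7895, 0.0000, 6.7193]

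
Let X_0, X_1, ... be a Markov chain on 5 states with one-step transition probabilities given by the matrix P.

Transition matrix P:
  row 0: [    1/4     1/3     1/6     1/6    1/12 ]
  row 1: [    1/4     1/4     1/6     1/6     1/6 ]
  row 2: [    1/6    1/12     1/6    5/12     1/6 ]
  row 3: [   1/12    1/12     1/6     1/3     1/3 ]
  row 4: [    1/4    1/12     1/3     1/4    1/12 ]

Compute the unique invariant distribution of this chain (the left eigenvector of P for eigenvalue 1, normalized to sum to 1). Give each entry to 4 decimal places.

Balance equations π_j = Σ_i π_i·P[i][j]:
  π_0 = 1/4·π_0 + 1/4·π_1 + 1/6·π_2 + 1/12·π_3 + 1/4·π_4
  π_1 = 1/3·π_0 + 1/4·π_1 + 1/12·π_2 + 1/12·π_3 + 1/12·π_4
  π_2 = 1/6·π_0 + 1/6·π_1 + 1/6·π_2 + 1/6·π_3 + 1/3·π_4
  π_3 = 1/6·π_0 + 1/6·π_1 + 5/12·π_2 + 1/3·π_3 + 1/4·π_4
  normalize: π_0 + π_1 + π_2 + π_3 + π_4 = 1
Solving the linear system gives exactly π = [427/2279, 356/2279, 449/2279, 632/2279, 415/2279].

π = [0.1874, 0.1562, 0.1970, 0.2773, 0.1821]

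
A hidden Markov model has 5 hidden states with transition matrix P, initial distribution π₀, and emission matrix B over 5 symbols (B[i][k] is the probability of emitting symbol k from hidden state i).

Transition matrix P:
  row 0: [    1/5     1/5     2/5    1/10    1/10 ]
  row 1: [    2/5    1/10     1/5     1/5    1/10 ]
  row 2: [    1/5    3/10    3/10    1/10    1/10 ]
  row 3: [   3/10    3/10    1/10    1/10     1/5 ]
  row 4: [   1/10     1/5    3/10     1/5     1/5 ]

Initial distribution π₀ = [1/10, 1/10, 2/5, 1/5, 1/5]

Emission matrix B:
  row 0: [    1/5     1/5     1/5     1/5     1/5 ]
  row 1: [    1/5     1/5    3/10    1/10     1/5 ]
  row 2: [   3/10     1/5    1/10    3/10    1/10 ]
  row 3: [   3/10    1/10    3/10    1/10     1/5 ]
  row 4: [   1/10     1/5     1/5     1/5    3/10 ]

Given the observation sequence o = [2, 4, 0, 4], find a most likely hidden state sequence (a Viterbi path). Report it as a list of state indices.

t=0: δ = [2.000e-02, 3.000e-02, 4.000e-02, 6.000e-02, 4.000e-02]  (obs o_0=2)
t=1: δ = [3.600e-03, 3.600e-03, 1.200e-03, 1.600e-03, 3.600e-03]  ψ = [3, 3, 2, 4, 3]  (obs o_1=4)
t=2: δ = [2.880e-04, 1.440e-04, 4.320e-04, 2.160e-04, 7.200e-05]  ψ = [1, 0, 0, 1, 4]  (obs o_2=0)
t=3: δ = [1.728e-05, 2.592e-05, 1.296e-05, 8.640e-06, 1.296e-05]  ψ = [2, 2, 2, 2, 2]  (obs o_3=4)
backtrack: best end state = 1; path = [3, 0, 2, 1]

path = [3, 0, 2, 1]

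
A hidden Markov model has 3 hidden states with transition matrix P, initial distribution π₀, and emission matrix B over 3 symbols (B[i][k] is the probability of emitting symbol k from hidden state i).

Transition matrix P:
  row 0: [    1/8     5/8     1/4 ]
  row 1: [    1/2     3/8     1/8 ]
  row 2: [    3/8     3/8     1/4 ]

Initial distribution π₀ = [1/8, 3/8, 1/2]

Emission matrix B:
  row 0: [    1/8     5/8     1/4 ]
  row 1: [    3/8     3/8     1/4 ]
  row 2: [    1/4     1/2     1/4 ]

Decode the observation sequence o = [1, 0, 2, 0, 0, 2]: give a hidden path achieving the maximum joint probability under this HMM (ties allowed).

path = [2, 1, 0, 1, 1, 0]

t=0: δ = [7.812e-02, 1.406e-01, 2.500e-01]  (obs o_0=1)
t=1: δ = [1.172e-02, 3.516e-02, 1.562e-02]  ψ = [2, 2, 2]  (obs o_1=0)
t=2: δ = [4.395e-03, 3.296e-03, 1.099e-03]  ψ = [1, 1, 1]  (obs o_2=2)
t=3: δ = [2.060e-04, 1.030e-03, 2.747e-04]  ψ = [1, 0, 0]  (obs o_3=0)
t=4: δ = [6.437e-05, 1.448e-04, 3.219e-05]  ψ = [1, 1, 1]  (obs o_4=0)
t=5: δ = [1.810e-05, 1.358e-05, 4.526e-06]  ψ = [1, 1, 1]  (obs o_5=2)
backtrack: best end state = 0; path = [2, 1, 0, 1, 1, 0]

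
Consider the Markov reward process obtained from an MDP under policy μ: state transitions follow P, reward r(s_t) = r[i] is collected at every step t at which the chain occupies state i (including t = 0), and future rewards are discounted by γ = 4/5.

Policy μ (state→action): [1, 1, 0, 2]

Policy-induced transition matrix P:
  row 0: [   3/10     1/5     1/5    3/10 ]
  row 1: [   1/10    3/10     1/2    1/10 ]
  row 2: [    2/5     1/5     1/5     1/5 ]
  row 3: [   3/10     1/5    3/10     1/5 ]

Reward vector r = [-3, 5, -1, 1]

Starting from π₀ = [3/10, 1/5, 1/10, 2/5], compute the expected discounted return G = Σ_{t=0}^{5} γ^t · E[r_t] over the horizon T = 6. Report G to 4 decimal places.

G = 0.8903

t=0: π = [0.3000, 0.2000, 0.1000, 0.4000], E[r] = 0.4000, γ^t·E[r] = 0.400000, running G = 0.400000
t=1: π = [0.2700, 0.2200, 0.3000, 0.2100], E[r] = 0.2000, γ^t·E[r] = 0.160000, running G = 0.560000
t=2: π = [0.2860, 0.2220, 0.2870, 0.2050], E[r] = 0.1700, γ^t·E[r] = 0.108800, running G = 0.668800
t=3: π = [0.2843, 0.2222, 0.2871, 0.2064], E[r] = 0.1774, γ^t·E[r] = 0.090829, running G = 0.759629
t=4: π = [0.2843, 0.2222, 0.2873, 0.2062], E[r] = 0.1772, γ^t·E[r] = 0.072581, running G = 0.832210
t=5: π = [0.2843, 0.2222, 0.2873, 0.2062], E[r] = 0.1772, γ^t·E[r] = 0.058055, running G = 0.890265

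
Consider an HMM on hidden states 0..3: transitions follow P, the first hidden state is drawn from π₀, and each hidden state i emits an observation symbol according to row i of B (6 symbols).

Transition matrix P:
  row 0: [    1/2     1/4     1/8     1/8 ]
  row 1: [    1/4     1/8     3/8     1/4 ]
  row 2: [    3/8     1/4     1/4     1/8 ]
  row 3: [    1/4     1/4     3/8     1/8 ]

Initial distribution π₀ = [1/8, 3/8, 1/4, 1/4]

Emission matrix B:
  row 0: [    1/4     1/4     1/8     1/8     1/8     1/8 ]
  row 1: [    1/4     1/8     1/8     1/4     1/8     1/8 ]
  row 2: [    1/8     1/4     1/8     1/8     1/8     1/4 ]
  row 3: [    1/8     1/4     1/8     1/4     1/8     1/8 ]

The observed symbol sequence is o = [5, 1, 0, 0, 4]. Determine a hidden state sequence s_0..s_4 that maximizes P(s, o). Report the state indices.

t=0: δ = [1.562e-02, 4.688e-02, 6.250e-02, 3.125e-02]  (obs o_0=5)
t=1: δ = [5.859e-03, 1.953e-03, 4.395e-03, 2.930e-03]  ψ = [2, 2, 1, 1]  (obs o_1=1)
t=2: δ = [7.324e-04, 3.662e-04, 1.373e-04, 9.155e-05]  ψ = [0, 0, 2, 0]  (obs o_2=0)
t=3: δ = [9.155e-05, 4.578e-05, 1.717e-05, 1.144e-05]  ψ = [0, 0, 1, 0]  (obs o_3=0)
t=4: δ = [5.722e-06, 2.861e-06, 2.146e-06, 1.431e-06]  ψ = [0, 0, 1, 0]  (obs o_4=4)
backtrack: best end state = 0; path = [2, 0, 0, 0, 0]

path = [2, 0, 0, 0, 0]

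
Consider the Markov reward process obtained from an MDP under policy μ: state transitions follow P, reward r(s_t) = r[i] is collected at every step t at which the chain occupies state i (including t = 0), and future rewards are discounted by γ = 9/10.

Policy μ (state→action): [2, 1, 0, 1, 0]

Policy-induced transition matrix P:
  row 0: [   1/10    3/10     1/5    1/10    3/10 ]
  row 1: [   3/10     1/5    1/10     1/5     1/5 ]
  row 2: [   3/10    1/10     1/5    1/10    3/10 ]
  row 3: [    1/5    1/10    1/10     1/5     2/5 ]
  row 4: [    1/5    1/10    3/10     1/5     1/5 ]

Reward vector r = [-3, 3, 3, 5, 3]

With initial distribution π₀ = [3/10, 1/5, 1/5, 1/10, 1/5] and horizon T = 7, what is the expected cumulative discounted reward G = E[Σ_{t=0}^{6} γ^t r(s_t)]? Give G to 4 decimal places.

t=0: π = [0.3000, 0.2000, 0.2000, 0.1000, 0.2000], E[r] = 1.4000, γ^t·E[r] = 1.400000, running G = 1.400000
t=1: π = [0.2100, 0.1800, 0.1900, 0.1500, 0.2700], E[r] = 2.0400, γ^t·E[r] = 1.836000, running G = 3.236000
t=2: π = [0.2160, 0.1600, 0.1940, 0.1600, 0.2700], E[r] = 2.0240, γ^t·E[r] = 1.639440, running G = 4.875440
t=3: π = [0.2138, 0.1592, 0.1950, 0.1590, 0.2730], E[r] = 2.0352, γ^t·E[r] = 1.483661, running G = 6.359101
t=4: π = [0.2140, 0.1587, 0.1955, 0.1591, 0.2727], E[r] = 2.0340, γ^t·E[r] = 1.334507, running G = 7.693608
t=5: π = [0.2140, 0.1587, 0.1955, 0.1590, 0.2728], E[r] = 2.0340, γ^t·E[r] = 1.201071, running G = 8.894679
t=6: π = [0.2140, 0.1587, 0.1955, 0.1591, 0.2728], E[r] = 2.0340, γ^t·E[r] = 1.080956, running G = 9.975635

G = 9.9756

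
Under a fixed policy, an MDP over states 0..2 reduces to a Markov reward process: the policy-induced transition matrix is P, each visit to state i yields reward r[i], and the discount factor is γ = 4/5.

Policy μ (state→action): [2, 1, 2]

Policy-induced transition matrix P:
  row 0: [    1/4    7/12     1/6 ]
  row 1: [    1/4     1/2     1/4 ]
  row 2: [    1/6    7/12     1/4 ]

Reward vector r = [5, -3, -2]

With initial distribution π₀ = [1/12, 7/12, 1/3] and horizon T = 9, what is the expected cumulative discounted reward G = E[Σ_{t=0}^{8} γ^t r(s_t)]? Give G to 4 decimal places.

G = -5.1227

t=0: π = [0.0833, 0.5833, 0.3333], E[r] = -2.0000, γ^t·E[r] = -2.000000, running G = -2.000000
t=1: π = [0.2222, 0.5347, 0.2431], E[r] = -0.9792, γ^t·E[r] = -0.783333, running G = -2.783333
t=2: π = [0.2297, 0.5388, 0.2315], E[r] = -0.9306, γ^t·E[r] = -0.595556, running G = -3.378889
t=3: π = [0.2307, 0.5384, 0.2309], E[r] = -0.9235, γ^t·E[r] = -0.472815, running G = -3.851704
t=4: π = [0.2308, 0.5385, 0.2308], E[r] = -0.9231, γ^t·E[r] = -0.378114, running G = -4.229817
t=5: π = [0.2308, 0.5385, 0.2308], E[r] = -0.9231, γ^t·E[r] = -0.302475, running G = -4.532292
t=6: π = [0.2308, 0.5385, 0.2308], E[r] = -0.9231, γ^t·E[r] = -0.241979, running G = -4.774271
t=7: π = [0.2308, 0.5385, 0.2308], E[r] = -0.9231, γ^t·E[r] = -0.193583, running G = -4.967854
t=8: π = [0.2308, 0.5385, 0.2308], E[r] = -0.9231, γ^t·E[r] = -0.154867, running G = -5.122721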